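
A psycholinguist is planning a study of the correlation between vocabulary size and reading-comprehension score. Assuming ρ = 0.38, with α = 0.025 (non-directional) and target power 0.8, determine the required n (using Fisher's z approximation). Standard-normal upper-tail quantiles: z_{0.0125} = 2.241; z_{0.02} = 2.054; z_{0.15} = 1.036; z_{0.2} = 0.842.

n = 63

Fisher's z: C = ½·ln((1+r)/(1−r)) = ½·ln(2.2258) = 0.4001.
n = ((z_{α/2} + z_β)/C)² + 3.
(2.241 + 0.842) / 0.4001 = 3.083 / 0.4001 = 7.706.
n = 7.706² + 3 = 59.38 + 3 = 62.4.
Round up.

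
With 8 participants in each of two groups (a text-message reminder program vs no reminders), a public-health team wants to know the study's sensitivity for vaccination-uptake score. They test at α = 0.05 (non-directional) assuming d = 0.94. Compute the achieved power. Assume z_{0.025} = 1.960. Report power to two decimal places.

power ≈ 0.47

For two equal groups, power = Φ(d·√(n/2) − z_{α/2}).
d·√(n/2) = 0.94 × √(8/2) = 0.94 × 2.000 = 1.880.
z_β = 1.880 − 1.960 = -0.080.
Power = Φ(-0.080) = 0.468.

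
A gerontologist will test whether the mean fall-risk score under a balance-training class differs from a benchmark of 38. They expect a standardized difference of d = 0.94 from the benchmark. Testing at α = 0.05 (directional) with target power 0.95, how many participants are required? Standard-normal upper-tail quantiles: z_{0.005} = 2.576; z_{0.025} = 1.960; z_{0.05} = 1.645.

n = 13

For a one-sample test: n = ((z_{α} + z_β) / d)².
z_{α} + z_β = 1.645 + 1.645 = 3.290.
n = (3.290 / 0.94)² = 3.500² = 12.25.
Round up.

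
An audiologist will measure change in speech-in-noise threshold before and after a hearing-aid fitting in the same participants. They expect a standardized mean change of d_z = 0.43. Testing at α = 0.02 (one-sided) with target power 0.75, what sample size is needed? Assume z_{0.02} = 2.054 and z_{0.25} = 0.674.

n = 41 pairs

For a paired (one-sample on differences) test: n = ((z_{α} + z_β) / d)².
z_{α} + z_β = 2.054 + 0.674 = 2.728.
n = (2.728 / 0.43)² = 6.344² = 40.25.
Round up.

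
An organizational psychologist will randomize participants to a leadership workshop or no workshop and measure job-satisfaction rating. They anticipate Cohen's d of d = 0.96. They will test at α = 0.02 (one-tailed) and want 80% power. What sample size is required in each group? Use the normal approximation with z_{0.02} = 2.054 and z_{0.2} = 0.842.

n = 19 per group

For two independent groups with equal n: n = 2·((z_{α} + z_β) / d)².
z_{α} + z_β = 2.054 + 0.842 = 2.896.
n = 2 × (2.896 / 0.96)² = 2 × 3.017² = 2 × 9.10 = 18.2.
Round up to the next whole participant.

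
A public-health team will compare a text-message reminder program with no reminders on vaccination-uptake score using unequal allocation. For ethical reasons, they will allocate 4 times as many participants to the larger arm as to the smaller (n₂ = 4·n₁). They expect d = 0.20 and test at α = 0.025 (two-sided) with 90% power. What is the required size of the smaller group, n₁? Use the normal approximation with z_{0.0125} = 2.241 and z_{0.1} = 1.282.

n₁ = 388

With allocation ratio k = n₂/n₁ = 4, Var(x̄₁−x̄₂) = σ²(1/n₁ + 1/(k·n₁)) = σ²·(k+1)/(k·n₁).
So n₁ = (1 + 1/k)·((z_{α/2} + z_β)/d)² = 1.250 × (3.523/0.20)².
n₁ = 1.250 × 310.29 = 387.9.
Round up: n₁ = 388, giving n₂ = 4 × 388 = 1552.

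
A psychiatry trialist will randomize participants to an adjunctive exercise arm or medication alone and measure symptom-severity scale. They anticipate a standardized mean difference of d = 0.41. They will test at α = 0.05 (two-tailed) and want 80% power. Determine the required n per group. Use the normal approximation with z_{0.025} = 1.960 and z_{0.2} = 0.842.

n = 94 per group

For two independent groups with equal n: n = 2·((z_{α/2} + z_β) / d)².
z_{α/2} + z_β = 1.960 + 0.842 = 2.802.
n = 2 × (2.802 / 0.41)² = 2 × 6.834² = 2 × 46.71 = 93.4.
Round up to the next whole participant.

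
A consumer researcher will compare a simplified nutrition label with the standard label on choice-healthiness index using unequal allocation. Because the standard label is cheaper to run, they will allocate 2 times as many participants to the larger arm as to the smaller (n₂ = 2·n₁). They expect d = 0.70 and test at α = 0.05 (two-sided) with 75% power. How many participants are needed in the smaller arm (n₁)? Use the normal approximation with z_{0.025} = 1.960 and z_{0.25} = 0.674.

With allocation ratio k = n₂/n₁ = 2, Var(x̄₁−x̄₂) = σ²(1/n₁ + 1/(k·n₁)) = σ²·(k+1)/(k·n₁).
So n₁ = (1 + 1/k)·((z_{α/2} + z_β)/d)² = 1.500 × (2.634/0.70)².
n₁ = 1.500 × 14.16 = 21.2.
Round up: n₁ = 22, giving n₂ = 2 × 22 = 44.

n₁ = 22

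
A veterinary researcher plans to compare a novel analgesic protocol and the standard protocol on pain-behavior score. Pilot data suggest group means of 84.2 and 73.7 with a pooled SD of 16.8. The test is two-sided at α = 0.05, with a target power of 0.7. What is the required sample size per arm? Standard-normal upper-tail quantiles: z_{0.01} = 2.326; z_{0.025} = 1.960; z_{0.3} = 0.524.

Cohen's d = |M₁ − M₂| / SD_pooled = |84.2 − 73.7| / 16.8 = 10.5 / 16.8 = 0.625.
For two independent groups with equal n: n = 2·((z_{α/2} + z_β) / d)².
z_{α/2} + z_β = 1.960 + 0.524 = 2.484.
n = 2 × (2.484 / 0.625)² = 2 × 3.974² = 2 × 15.80 = 31.6.
Round up to the next whole participant.

n = 32 per group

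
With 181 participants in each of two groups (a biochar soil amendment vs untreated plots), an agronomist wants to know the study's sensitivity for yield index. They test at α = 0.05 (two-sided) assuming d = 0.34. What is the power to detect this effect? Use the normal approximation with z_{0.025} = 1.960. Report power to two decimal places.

For two equal groups, power = Φ(d·√(n/2) − z_{α/2}).
d·√(n/2) = 0.34 × √(181/2) = 0.34 × 9.513 = 3.234.
z_β = 3.234 − 1.960 = 1.274.
Power = Φ(1.274) = 0.899.

power ≈ 0.90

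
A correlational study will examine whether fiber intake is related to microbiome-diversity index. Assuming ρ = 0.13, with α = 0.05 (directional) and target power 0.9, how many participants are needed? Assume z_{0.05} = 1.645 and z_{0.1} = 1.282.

Fisher's z: C = ½·ln((1+r)/(1−r)) = ½·ln(1.2989) = 0.1307.
n = ((z_{α} + z_β)/C)² + 3.
(1.645 + 1.282) / 0.1307 = 2.927 / 0.1307 = 22.395.
n = 22.395² + 3 = 501.53 + 3 = 504.5.
Round up.

n = 505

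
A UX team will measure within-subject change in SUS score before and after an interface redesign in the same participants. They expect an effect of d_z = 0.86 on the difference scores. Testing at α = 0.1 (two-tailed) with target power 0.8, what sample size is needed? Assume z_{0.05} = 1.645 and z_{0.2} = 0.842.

n = 9 pairs

For a paired (one-sample on differences) test: n = ((z_{α/2} + z_β) / d)².
z_{α/2} + z_β = 1.645 + 0.842 = 2.487.
n = (2.487 / 0.86)² = 2.892² = 8.36.
Round up.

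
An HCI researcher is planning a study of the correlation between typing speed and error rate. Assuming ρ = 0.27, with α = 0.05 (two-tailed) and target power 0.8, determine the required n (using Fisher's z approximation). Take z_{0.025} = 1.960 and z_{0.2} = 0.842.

Fisher's z: C = ½·ln((1+r)/(1−r)) = ½·ln(1.7397) = 0.2769.
n = ((z_{α/2} + z_β)/C)² + 3.
(1.960 + 0.842) / 0.2769 = 2.802 / 0.2769 = 10.119.
n = 10.119² + 3 = 102.40 + 3 = 105.4.
Round up.

n = 106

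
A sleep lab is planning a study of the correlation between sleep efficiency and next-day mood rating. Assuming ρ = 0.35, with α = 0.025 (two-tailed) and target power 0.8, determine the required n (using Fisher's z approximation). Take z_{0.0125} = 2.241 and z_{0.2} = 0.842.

Fisher's z: C = ½·ln((1+r)/(1−r)) = ½·ln(2.0769) = 0.3654.
n = ((z_{α/2} + z_β)/C)² + 3.
(2.241 + 0.842) / 0.3654 = 3.083 / 0.3654 = 8.437.
n = 8.437² + 3 = 71.19 + 3 = 74.2.
Round up.

n = 75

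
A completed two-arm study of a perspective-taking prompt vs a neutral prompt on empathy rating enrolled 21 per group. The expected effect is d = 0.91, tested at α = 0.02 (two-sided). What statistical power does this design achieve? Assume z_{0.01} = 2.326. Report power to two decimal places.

For two equal groups, power = Φ(d·√(n/2) − z_{α/2}).
d·√(n/2) = 0.91 × √(21/2) = 0.91 × 3.240 = 2.949.
z_β = 2.949 − 2.326 = 0.623.
Power = Φ(0.623) = 0.733.

power ≈ 0.73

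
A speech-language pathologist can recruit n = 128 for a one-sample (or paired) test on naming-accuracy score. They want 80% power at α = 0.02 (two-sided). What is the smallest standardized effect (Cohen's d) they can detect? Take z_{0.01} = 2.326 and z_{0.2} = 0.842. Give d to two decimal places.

For a single sample (or paired design) of n = 128: d_min = (z_{α/2} + z_β)/√n.
z-sum = 2.326 + 0.842 = 3.168.
d_min = 3.168 / √128 = 3.168 / 11.314 = 0.280.

d_min ≈ 0.28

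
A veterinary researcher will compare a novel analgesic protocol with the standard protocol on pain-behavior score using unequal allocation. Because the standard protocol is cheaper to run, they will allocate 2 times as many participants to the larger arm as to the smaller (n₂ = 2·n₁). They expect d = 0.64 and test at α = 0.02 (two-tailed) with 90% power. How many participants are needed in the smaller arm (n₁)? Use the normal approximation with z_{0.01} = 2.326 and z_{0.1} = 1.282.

n₁ = 48

With allocation ratio k = n₂/n₁ = 2, Var(x̄₁−x̄₂) = σ²(1/n₁ + 1/(k·n₁)) = σ²·(k+1)/(k·n₁).
So n₁ = (1 + 1/k)·((z_{α/2} + z_β)/d)² = 1.500 × (3.608/0.64)².
n₁ = 1.500 × 31.78 = 47.7.
Round up: n₁ = 48, giving n₂ = 2 × 48 = 96.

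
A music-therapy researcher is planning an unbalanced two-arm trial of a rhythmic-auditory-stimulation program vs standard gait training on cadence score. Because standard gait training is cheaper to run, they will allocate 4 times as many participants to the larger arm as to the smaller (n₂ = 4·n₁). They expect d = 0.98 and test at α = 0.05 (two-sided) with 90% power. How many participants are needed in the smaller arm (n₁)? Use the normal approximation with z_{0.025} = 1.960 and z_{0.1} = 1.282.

With allocation ratio k = n₂/n₁ = 4, Var(x̄₁−x̄₂) = σ²(1/n₁ + 1/(k·n₁)) = σ²·(k+1)/(k·n₁).
So n₁ = (1 + 1/k)·((z_{α/2} + z_β)/d)² = 1.250 × (3.242/0.98)².
n₁ = 1.250 × 10.94 = 13.7.
Round up: n₁ = 14, giving n₂ = 4 × 14 = 56.

n₁ = 14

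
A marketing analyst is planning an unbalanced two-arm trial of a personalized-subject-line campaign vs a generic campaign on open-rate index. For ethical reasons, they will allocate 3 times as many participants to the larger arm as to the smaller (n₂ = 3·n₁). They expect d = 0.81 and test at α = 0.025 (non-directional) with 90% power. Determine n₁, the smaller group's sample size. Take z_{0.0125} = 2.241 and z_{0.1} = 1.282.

n₁ = 26

With allocation ratio k = n₂/n₁ = 3, Var(x̄₁−x̄₂) = σ²(1/n₁ + 1/(k·n₁)) = σ²·(k+1)/(k·n₁).
So n₁ = (1 + 1/k)·((z_{α/2} + z_β)/d)² = 1.333 × (3.523/0.81)².
n₁ = 1.333 × 18.92 = 25.2.
Round up: n₁ = 26, giving n₂ = 3 × 26 = 78.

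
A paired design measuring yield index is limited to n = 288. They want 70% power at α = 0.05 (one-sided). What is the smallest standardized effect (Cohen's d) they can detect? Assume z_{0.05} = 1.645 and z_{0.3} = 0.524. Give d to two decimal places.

For a single sample (or paired design) of n = 288: d_min = (z_{α} + z_β)/√n.
z-sum = 1.645 + 0.524 = 2.169.
d_min = 2.169 / √288 = 2.169 / 16.971 = 0.128.

d_min ≈ 0.13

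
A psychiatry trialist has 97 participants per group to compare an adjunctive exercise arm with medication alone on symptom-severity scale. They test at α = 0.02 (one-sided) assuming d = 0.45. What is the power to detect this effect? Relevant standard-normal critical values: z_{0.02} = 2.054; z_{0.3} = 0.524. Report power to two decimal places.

For two equal groups, power = Φ(d·√(n/2) − z_{α}).
d·√(n/2) = 0.45 × √(97/2) = 0.45 × 6.964 = 3.134.
z_β = 3.134 − 2.054 = 1.080.
Power = Φ(1.080) = 0.860.

power ≈ 0.86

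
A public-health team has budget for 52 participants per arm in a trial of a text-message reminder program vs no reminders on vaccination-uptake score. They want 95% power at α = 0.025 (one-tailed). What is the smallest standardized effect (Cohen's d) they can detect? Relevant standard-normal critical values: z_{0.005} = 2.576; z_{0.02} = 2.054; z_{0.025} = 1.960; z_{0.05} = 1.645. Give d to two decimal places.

For two independent groups of n = 52 each: d_min = (z_{α} + z_β)·√(2/n).
z-sum = 1.960 + 1.645 = 3.605.
d_min = 3.605 × √(2/52) = 3.605 × 0.1961 = 0.707.

d_min ≈ 0.71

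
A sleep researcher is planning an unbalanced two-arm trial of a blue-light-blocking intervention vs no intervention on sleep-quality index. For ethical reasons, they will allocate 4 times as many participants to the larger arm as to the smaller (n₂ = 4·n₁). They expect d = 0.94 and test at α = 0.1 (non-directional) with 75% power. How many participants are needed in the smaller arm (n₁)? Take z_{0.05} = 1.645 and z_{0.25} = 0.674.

With allocation ratio k = n₂/n₁ = 4, Var(x̄₁−x̄₂) = σ²(1/n₁ + 1/(k·n₁)) = σ²·(k+1)/(k·n₁).
So n₁ = (1 + 1/k)·((z_{α/2} + z_β)/d)² = 1.250 × (2.319/0.94)².
n₁ = 1.250 × 6.09 = 7.6.
Round up: n₁ = 8, giving n₂ = 4 × 8 = 32.

n₁ = 8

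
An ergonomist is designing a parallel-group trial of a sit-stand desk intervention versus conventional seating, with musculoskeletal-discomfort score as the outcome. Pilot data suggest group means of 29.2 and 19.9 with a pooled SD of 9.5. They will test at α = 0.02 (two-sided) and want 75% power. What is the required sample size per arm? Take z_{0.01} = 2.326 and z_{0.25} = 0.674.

n = 19 per group

Cohen's d = |M₁ − M₂| / SD_pooled = |29.2 − 19.9| / 9.5 = 9.3 / 9.5 = 0.979.
For two independent groups with equal n: n = 2·((z_{α/2} + z_β) / d)².
z_{α/2} + z_β = 2.326 + 0.674 = 3.000.
n = 2 × (3.000 / 0.979)² = 2 × 3.064² = 2 × 9.39 = 18.8.
Round up to the next whole participant.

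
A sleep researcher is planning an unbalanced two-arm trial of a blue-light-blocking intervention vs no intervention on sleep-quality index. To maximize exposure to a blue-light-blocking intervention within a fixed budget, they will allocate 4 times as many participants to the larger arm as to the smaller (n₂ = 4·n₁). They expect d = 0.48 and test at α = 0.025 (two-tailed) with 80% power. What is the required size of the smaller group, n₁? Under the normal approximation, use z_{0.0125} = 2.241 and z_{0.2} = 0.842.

With allocation ratio k = n₂/n₁ = 4, Var(x̄₁−x̄₂) = σ²(1/n₁ + 1/(k·n₁)) = σ²·(k+1)/(k·n₁).
So n₁ = (1 + 1/k)·((z_{α/2} + z_β)/d)² = 1.250 × (3.083/0.48)².
n₁ = 1.250 × 41.25 = 51.6.
Round up: n₁ = 52, giving n₂ = 4 × 52 = 208.

n₁ = 52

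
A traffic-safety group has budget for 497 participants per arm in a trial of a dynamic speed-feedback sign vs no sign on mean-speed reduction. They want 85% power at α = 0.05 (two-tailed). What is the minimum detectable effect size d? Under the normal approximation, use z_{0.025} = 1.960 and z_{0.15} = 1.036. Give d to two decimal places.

d_min ≈ 0.19

For two independent groups of n = 497 each: d_min = (z_{α/2} + z_β)·√(2/n).
z-sum = 1.960 + 1.036 = 2.996.
d_min = 2.996 × √(2/497) = 2.996 × 0.0634 = 0.190.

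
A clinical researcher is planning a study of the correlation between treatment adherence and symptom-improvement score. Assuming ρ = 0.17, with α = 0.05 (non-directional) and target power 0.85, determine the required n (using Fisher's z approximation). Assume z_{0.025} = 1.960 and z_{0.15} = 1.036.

Fisher's z: C = ½·ln((1+r)/(1−r)) = ½·ln(1.4096) = 0.1717.
n = ((z_{α/2} + z_β)/C)² + 3.
(1.960 + 1.036) / 0.1717 = 2.996 / 0.1717 = 17.449.
n = 17.449² + 3 = 304.47 + 3 = 307.5.
Round up.

n = 308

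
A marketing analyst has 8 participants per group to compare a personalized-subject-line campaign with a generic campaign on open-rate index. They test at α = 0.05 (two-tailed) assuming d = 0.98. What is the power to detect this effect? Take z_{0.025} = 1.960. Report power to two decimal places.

For two equal groups, power = Φ(d·√(n/2) − z_{α/2}).
d·√(n/2) = 0.98 × √(8/2) = 0.98 × 2.000 = 1.960.
z_β = 1.960 − 1.960 = 0.000.
Power = Φ(0.000) = 0.500.

power ≈ 0.50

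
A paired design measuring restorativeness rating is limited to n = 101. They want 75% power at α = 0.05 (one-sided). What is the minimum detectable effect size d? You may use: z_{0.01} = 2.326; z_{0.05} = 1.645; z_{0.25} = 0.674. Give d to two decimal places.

d_min ≈ 0.23

For a single sample (or paired design) of n = 101: d_min = (z_{α} + z_β)/√n.
z-sum = 1.645 + 0.674 = 2.319.
d_min = 2.319 / √101 = 2.319 / 10.050 = 0.231.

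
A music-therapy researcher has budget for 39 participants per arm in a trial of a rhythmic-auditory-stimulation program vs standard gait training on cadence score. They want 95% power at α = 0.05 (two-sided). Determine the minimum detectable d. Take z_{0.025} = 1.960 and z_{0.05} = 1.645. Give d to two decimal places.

d_min ≈ 0.82

For two independent groups of n = 39 each: d_min = (z_{α/2} + z_β)·√(2/n).
z-sum = 1.960 + 1.645 = 3.605.
d_min = 3.605 × √(2/39) = 3.605 × 0.2265 = 0.816.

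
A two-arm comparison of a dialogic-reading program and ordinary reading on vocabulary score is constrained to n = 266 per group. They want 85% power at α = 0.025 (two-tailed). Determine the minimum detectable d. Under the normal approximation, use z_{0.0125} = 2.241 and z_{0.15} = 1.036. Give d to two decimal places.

d_min ≈ 0.28

For two independent groups of n = 266 each: d_min = (z_{α/2} + z_β)·√(2/n).
z-sum = 2.241 + 1.036 = 3.277.
d_min = 3.277 × √(2/266) = 3.277 × 0.0867 = 0.284.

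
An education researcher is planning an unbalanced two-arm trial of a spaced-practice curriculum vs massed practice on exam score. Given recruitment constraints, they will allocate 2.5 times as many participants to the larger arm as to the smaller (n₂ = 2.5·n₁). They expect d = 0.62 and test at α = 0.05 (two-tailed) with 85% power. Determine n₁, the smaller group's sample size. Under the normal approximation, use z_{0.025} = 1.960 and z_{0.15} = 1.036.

With allocation ratio k = n₂/n₁ = 2.5, Var(x̄₁−x̄₂) = σ²(1/n₁ + 1/(k·n₁)) = σ²·(k+1)/(k·n₁).
So n₁ = (1 + 1/k)·((z_{α/2} + z_β)/d)² = 1.400 × (2.996/0.62)².
n₁ = 1.400 × 23.35 = 32.7.
Round up: n₁ = 33, giving n₂ = ⌈2.5 × 33⌉ = ⌈82.5⌉ = 83.

n₁ = 33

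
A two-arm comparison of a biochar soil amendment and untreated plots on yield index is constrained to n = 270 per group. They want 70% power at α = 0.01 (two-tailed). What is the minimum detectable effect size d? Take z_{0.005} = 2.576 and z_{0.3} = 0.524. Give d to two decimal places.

d_min ≈ 0.27

For two independent groups of n = 270 each: d_min = (z_{α/2} + z_β)·√(2/n).
z-sum = 2.576 + 0.524 = 3.100.
d_min = 3.100 × √(2/270) = 3.100 × 0.0861 = 0.267.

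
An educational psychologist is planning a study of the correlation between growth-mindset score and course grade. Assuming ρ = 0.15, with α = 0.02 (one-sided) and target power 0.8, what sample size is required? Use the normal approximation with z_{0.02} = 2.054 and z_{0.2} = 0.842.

Fisher's z: C = ½·ln((1+r)/(1−r)) = ½·ln(1.3529) = 0.1511.
n = ((z_{α} + z_β)/C)² + 3.
(2.054 + 0.842) / 0.1511 = 2.896 / 0.1511 = 19.166.
n = 19.166² + 3 = 367.34 + 3 = 370.3.
Round up.

n = 371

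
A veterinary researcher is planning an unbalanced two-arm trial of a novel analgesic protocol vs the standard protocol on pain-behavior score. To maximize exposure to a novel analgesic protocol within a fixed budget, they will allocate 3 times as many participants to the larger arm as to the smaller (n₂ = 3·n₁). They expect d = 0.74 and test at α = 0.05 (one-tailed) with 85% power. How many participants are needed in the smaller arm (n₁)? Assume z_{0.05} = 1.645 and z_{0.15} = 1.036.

n₁ = 18

With allocation ratio k = n₂/n₁ = 3, Var(x̄₁−x̄₂) = σ²(1/n₁ + 1/(k·n₁)) = σ²·(k+1)/(k·n₁).
So n₁ = (1 + 1/k)·((z_{α} + z_β)/d)² = 1.333 × (2.681/0.74)².
n₁ = 1.333 × 13.13 = 17.5.
Round up: n₁ = 18, giving n₂ = 3 × 18 = 54.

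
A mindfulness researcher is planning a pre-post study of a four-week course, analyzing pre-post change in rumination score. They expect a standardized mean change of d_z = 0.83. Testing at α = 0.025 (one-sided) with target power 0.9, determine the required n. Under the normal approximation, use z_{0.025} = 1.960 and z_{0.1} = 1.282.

n = 16 pairs

For a paired (one-sample on differences) test: n = ((z_{α} + z_β) / d)².
z_{α} + z_β = 1.960 + 1.282 = 3.242.
n = (3.242 / 0.83)² = 3.906² = 15.26.
Round up.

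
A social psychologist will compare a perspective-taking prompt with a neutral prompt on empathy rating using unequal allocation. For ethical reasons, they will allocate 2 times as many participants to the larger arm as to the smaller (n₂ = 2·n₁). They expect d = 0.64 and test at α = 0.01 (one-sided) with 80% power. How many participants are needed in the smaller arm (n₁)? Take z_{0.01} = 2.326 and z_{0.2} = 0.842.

n₁ = 37

With allocation ratio k = n₂/n₁ = 2, Var(x̄₁−x̄₂) = σ²(1/n₁ + 1/(k·n₁)) = σ²·(k+1)/(k·n₁).
So n₁ = (1 + 1/k)·((z_{α} + z_β)/d)² = 1.500 × (3.168/0.64)².
n₁ = 1.500 × 24.50 = 36.8.
Round up: n₁ = 37, giving n₂ = 2 × 37 = 74.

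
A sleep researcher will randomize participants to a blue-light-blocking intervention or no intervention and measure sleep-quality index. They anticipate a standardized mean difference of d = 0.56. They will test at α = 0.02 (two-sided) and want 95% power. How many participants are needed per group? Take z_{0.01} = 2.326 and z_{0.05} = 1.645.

For two independent groups with equal n: n = 2·((z_{α/2} + z_β) / d)².
z_{α/2} + z_β = 2.326 + 1.645 = 3.971.
n = 2 × (3.971 / 0.56)² = 2 × 7.091² = 2 × 50.28 = 100.6.
Round up to the next whole participant.

n = 101 per group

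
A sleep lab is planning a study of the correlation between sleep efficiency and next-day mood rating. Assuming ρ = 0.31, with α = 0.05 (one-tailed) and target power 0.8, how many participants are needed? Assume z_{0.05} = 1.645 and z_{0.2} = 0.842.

Fisher's z: C = ½·ln((1+r)/(1−r)) = ½·ln(1.8986) = 0.3205.
n = ((z_{α} + z_β)/C)² + 3.
(1.645 + 0.842) / 0.3205 = 2.487 / 0.3205 = 7.760.
n = 7.760² + 3 = 60.21 + 3 = 63.2.
Round up.

n = 64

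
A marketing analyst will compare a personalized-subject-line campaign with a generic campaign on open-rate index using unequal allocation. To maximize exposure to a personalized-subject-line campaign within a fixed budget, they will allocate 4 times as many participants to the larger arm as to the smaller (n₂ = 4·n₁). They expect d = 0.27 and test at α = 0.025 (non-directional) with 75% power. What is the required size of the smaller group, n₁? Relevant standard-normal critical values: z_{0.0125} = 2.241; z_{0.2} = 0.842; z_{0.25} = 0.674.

With allocation ratio k = n₂/n₁ = 4, Var(x̄₁−x̄₂) = σ²(1/n₁ + 1/(k·n₁)) = σ²·(k+1)/(k·n₁).
So n₁ = (1 + 1/k)·((z_{α/2} + z_β)/d)² = 1.250 × (2.915/0.27)².
n₁ = 1.250 × 116.56 = 145.7.
Round up: n₁ = 146, giving n₂ = 4 × 146 = 584.

n₁ = 146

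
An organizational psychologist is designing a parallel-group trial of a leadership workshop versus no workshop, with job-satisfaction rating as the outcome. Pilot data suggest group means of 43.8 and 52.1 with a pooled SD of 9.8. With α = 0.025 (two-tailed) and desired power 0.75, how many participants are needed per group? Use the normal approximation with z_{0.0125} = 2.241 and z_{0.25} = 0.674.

Cohen's d = |M₁ − M₂| / SD_pooled = |43.8 − 52.1| / 9.8 = 8.3 / 9.8 = 0.847.
For two independent groups with equal n: n = 2·((z_{α/2} + z_β) / d)².
z_{α/2} + z_β = 2.241 + 0.674 = 2.915.
n = 2 × (2.915 / 0.847)² = 2 × 3.442² = 2 × 11.84 = 23.7.
Round up to the next whole participant.

n = 24 per group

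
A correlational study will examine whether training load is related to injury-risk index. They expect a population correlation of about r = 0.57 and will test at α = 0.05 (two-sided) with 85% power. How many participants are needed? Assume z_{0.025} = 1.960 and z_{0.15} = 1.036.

Fisher's z: C = ½·ln((1+r)/(1−r)) = ½·ln(3.6512) = 0.6475.
n = ((z_{α/2} + z_β)/C)² + 3.
(1.960 + 1.036) / 0.6475 = 2.996 / 0.6475 = 4.627.
n = 4.627² + 3 = 21.41 + 3 = 24.4.
Round up.

n = 25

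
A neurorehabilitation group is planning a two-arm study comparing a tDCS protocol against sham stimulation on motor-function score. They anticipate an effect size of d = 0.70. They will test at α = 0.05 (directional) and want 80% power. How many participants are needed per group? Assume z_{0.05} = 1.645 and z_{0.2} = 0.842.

For two independent groups with equal n: n = 2·((z_{α} + z_β) / d)².
z_{α} + z_β = 1.645 + 0.842 = 2.487.
n = 2 × (2.487 / 0.70)² = 2 × 3.553² = 2 × 12.62 = 25.2.
Round up to the next whole participant.

n = 26 per group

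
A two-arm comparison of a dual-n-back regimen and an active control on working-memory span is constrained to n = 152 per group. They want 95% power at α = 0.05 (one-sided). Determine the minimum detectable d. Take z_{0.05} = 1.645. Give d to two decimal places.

d_min ≈ 0.38

For two independent groups of n = 152 each: d_min = (z_{α} + z_β)·√(2/n).
z-sum = 1.645 + 1.645 = 3.290.
d_min = 3.290 × √(2/152) = 3.290 × 0.1147 = 0.377.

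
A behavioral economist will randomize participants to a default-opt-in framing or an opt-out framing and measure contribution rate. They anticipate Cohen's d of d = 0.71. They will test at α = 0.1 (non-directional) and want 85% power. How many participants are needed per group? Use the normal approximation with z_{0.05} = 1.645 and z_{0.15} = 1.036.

n = 29 per group

For two independent groups with equal n: n = 2·((z_{α/2} + z_β) / d)².
z_{α/2} + z_β = 1.645 + 1.036 = 2.681.
n = 2 × (2.681 / 0.71)² = 2 × 3.776² = 2 × 14.26 = 28.5.
Round up to the next whole participant.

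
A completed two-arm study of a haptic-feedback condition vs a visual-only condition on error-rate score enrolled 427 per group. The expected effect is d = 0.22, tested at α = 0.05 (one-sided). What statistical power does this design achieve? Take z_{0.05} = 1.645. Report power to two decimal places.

power ≈ 0.94

For two equal groups, power = Φ(d·√(n/2) − z_{α}).
d·√(n/2) = 0.22 × √(427/2) = 0.22 × 14.612 = 3.215.
z_β = 3.215 − 1.645 = 1.570.
Power = Φ(1.570) = 0.942.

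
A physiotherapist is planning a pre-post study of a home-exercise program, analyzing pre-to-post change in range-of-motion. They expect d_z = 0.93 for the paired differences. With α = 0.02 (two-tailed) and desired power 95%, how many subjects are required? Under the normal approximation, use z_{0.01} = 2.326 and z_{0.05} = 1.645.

For a paired (one-sample on differences) test: n = ((z_{α/2} + z_β) / d)².
z_{α/2} + z_β = 2.326 + 1.645 = 3.971.
n = (3.971 / 0.93)² = 4.270² = 18.23.
Round up.

n = 19 pairs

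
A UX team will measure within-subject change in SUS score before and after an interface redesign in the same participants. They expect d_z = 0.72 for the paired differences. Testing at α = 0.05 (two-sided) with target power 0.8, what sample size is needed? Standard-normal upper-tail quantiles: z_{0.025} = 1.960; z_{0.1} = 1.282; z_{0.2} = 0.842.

n = 16 pairs

For a paired (one-sample on differences) test: n = ((z_{α/2} + z_β) / d)².
z_{α/2} + z_β = 1.960 + 0.842 = 2.802.
n = (2.802 / 0.72)² = 3.892² = 15.15.
Round up.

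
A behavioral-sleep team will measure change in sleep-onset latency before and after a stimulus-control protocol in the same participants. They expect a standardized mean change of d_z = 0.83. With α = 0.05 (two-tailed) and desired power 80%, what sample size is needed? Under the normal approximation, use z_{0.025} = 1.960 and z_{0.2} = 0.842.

n = 12 pairs

For a paired (one-sample on differences) test: n = ((z_{α/2} + z_β) / d)².
z_{α/2} + z_β = 1.960 + 0.842 = 2.802.
n = (2.802 / 0.83)² = 3.376² = 11.40.
Round up.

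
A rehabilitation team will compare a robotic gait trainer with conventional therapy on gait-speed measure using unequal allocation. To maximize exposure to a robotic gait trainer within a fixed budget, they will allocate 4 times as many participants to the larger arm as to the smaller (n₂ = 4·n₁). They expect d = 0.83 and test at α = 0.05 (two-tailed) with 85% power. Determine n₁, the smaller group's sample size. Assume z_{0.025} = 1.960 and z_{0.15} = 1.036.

With allocation ratio k = n₂/n₁ = 4, Var(x̄₁−x̄₂) = σ²(1/n₁ + 1/(k·n₁)) = σ²·(k+1)/(k·n₁).
So n₁ = (1 + 1/k)·((z_{α/2} + z_β)/d)² = 1.250 × (2.996/0.83)².
n₁ = 1.250 × 13.03 = 16.3.
Round up: n₁ = 17, giving n₂ = 4 × 17 = 68.

n₁ = 17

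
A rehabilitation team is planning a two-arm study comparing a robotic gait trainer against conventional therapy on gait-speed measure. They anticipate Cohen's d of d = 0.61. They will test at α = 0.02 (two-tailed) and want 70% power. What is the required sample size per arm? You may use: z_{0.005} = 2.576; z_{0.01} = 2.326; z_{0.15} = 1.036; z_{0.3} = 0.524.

n = 44 per group

For two independent groups with equal n: n = 2·((z_{α/2} + z_β) / d)².
z_{α/2} + z_β = 2.326 + 0.524 = 2.850.
n = 2 × (2.850 / 0.61)² = 2 × 4.672² = 2 × 21.83 = 43.7.
Round up to the next whole participant.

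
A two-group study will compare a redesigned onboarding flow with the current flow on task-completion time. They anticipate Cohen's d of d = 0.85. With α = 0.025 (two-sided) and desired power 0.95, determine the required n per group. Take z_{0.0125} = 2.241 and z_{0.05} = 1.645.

n = 42 per group

For two independent groups with equal n: n = 2·((z_{α/2} + z_β) / d)².
z_{α/2} + z_β = 2.241 + 1.645 = 3.886.
n = 2 × (3.886 / 0.85)² = 2 × 4.572² = 2 × 20.90 = 41.8.
Round up to the next whole participant.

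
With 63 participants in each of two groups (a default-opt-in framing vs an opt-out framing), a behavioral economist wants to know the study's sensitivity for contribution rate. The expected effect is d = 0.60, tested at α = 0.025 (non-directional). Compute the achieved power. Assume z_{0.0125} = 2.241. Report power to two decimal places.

power ≈ 0.87

For two equal groups, power = Φ(d·√(n/2) − z_{α/2}).
d·√(n/2) = 0.60 × √(63/2) = 0.60 × 5.612 = 3.367.
z_β = 3.367 − 2.241 = 1.126.
Power = Φ(1.126) = 0.870.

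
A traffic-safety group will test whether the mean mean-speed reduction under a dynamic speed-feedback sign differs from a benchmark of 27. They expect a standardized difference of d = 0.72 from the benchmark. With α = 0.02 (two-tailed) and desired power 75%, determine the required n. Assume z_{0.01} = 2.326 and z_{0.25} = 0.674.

For a one-sample test: n = ((z_{α/2} + z_β) / d)².
z_{α/2} + z_β = 2.326 + 0.674 = 3.000.
n = (3.000 / 0.72)² = 4.167² = 17.36.
Round up.

n = 18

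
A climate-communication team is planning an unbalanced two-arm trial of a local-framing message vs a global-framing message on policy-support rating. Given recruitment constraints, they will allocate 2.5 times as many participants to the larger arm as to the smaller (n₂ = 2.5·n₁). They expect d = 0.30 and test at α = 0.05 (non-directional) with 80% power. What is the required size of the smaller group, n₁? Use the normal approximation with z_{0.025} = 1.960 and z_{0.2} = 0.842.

n₁ = 123

With allocation ratio k = n₂/n₁ = 2.5, Var(x̄₁−x̄₂) = σ²(1/n₁ + 1/(k·n₁)) = σ²·(k+1)/(k·n₁).
So n₁ = (1 + 1/k)·((z_{α/2} + z_β)/d)² = 1.400 × (2.802/0.30)².
n₁ = 1.400 × 87.24 = 122.1.
Round up: n₁ = 123, giving n₂ = ⌈2.5 × 123⌉ = ⌈307.5⌉ = 308.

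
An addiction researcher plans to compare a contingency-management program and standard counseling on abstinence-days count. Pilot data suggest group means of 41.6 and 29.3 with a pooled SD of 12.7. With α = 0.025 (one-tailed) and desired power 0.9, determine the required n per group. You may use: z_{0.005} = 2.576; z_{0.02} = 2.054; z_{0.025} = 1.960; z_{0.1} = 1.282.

n = 23 per group

Cohen's d = |M₁ − M₂| / SD_pooled = |41.6 − 29.3| / 12.7 = 12.3 / 12.7 = 0.969.
For two independent groups with equal n: n = 2·((z_{α} + z_β) / d)².
z_{α} + z_β = 1.960 + 1.282 = 3.242.
n = 2 × (3.242 / 0.969)² = 2 × 3.346² = 2 × 11.19 = 22.4.
Round up to the next whole participant.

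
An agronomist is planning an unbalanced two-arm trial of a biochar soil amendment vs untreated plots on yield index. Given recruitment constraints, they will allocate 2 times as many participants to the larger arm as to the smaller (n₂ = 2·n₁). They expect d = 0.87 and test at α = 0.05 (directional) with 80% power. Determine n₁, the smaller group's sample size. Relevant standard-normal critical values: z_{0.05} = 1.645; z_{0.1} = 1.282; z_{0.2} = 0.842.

n₁ = 13

With allocation ratio k = n₂/n₁ = 2, Var(x̄₁−x̄₂) = σ²(1/n₁ + 1/(k·n₁)) = σ²·(k+1)/(k·n₁).
So n₁ = (1 + 1/k)·((z_{α} + z_β)/d)² = 1.500 × (2.487/0.87)².
n₁ = 1.500 × 8.17 = 12.3.
Round up: n₁ = 13, giving n₂ = 2 × 13 = 26.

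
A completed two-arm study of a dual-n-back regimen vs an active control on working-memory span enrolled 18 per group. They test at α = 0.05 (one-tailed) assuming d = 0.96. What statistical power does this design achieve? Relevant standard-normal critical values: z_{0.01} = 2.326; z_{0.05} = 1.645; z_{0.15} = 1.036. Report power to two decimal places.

power ≈ 0.89

For two equal groups, power = Φ(d·√(n/2) − z_{α}).
d·√(n/2) = 0.96 × √(18/2) = 0.96 × 3.000 = 2.880.
z_β = 2.880 − 1.645 = 1.235.
Power = Φ(1.235) = 0.892.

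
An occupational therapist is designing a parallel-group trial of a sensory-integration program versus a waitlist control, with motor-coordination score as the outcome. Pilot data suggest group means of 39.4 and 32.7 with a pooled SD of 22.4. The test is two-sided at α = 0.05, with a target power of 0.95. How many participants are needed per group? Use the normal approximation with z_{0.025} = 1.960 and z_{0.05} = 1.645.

n = 291 per group

Cohen's d = |M₁ − M₂| / SD_pooled = |39.4 − 32.7| / 22.4 = 6.7 / 22.4 = 0.299.
For two independent groups with equal n: n = 2·((z_{α/2} + z_β) / d)².
z_{α/2} + z_β = 1.960 + 1.645 = 3.605.
n = 2 × (3.605 / 0.299)² = 2 × 12.057² = 2 × 145.37 = 290.7.
Round up to the next whole participant.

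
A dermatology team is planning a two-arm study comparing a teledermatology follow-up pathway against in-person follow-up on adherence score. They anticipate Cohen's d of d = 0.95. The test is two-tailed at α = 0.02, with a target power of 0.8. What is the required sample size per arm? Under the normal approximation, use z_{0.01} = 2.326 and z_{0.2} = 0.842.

For two independent groups with equal n: n = 2·((z_{α/2} + z_β) / d)².
z_{α/2} + z_β = 2.326 + 0.842 = 3.168.
n = 2 × (3.168 / 0.95)² = 2 × 3.335² = 2 × 11.12 = 22.2.
Round up to the next whole participant.

n = 23 per group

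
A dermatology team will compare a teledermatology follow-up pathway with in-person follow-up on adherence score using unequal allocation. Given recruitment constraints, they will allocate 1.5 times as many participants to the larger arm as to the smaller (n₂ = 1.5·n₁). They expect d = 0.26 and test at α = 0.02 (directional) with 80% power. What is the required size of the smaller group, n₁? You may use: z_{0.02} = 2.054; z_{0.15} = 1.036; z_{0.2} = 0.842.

n₁ = 207

With allocation ratio k = n₂/n₁ = 1.5, Var(x̄₁−x̄₂) = σ²(1/n₁ + 1/(k·n₁)) = σ²·(k+1)/(k·n₁).
So n₁ = (1 + 1/k)·((z_{α} + z_β)/d)² = 1.667 × (2.896/0.26)².
n₁ = 1.667 × 124.07 = 206.8.
Round up: n₁ = 207, giving n₂ = ⌈1.5 × 207⌉ = ⌈310.5⌉ = 311.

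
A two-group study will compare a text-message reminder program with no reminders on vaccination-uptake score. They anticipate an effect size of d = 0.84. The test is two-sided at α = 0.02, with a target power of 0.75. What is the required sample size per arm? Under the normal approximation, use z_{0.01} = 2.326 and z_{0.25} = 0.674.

For two independent groups with equal n: n = 2·((z_{α/2} + z_β) / d)².
z_{α/2} + z_β = 2.326 + 0.674 = 3.000.
n = 2 × (3.000 / 0.84)² = 2 × 3.571² = 2 × 12.76 = 25.5.
Round up to the next whole participant.

n = 26 per group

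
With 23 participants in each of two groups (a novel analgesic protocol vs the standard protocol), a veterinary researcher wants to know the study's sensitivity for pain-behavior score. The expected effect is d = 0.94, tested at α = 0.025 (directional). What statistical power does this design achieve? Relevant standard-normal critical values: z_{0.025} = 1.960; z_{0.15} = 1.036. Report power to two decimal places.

power ≈ 0.89

For two equal groups, power = Φ(d·√(n/2) − z_{α}).
d·√(n/2) = 0.94 × √(23/2) = 0.94 × 3.391 = 3.188.
z_β = 3.188 − 1.960 = 1.228.
Power = Φ(1.228) = 0.890.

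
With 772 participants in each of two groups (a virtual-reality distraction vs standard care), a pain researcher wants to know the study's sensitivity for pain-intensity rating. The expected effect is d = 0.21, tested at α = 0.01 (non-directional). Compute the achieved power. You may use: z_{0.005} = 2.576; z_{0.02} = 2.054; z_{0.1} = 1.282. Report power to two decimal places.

For two equal groups, power = Φ(d·√(n/2) − z_{α/2}).
d·√(n/2) = 0.21 × √(772/2) = 0.21 × 19.647 = 4.126.
z_β = 4.126 − 2.576 = 1.550.
Power = Φ(1.550) = 0.939.

power ≈ 0.94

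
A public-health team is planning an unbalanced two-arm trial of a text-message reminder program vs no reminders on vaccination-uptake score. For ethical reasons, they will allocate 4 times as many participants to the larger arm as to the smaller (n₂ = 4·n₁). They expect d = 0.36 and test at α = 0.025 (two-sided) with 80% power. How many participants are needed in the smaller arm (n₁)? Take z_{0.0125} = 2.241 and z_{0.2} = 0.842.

With allocation ratio k = n₂/n₁ = 4, Var(x̄₁−x̄₂) = σ²(1/n₁ + 1/(k·n₁)) = σ²·(k+1)/(k·n₁).
So n₁ = (1 + 1/k)·((z_{α/2} + z_β)/d)² = 1.250 × (3.083/0.36)².
n₁ = 1.250 × 73.34 = 91.7.
Round up: n₁ = 92, giving n₂ = 4 × 92 = 368.

n₁ = 92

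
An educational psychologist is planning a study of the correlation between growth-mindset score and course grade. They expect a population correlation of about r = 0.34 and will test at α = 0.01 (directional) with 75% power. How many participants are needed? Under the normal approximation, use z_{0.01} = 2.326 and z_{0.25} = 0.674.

n = 75

Fisher's z: C = ½·ln((1+r)/(1−r)) = ½·ln(2.0303) = 0.3541.
n = ((z_{α} + z_β)/C)² + 3.
(2.326 + 0.674) / 0.3541 = 3.000 / 0.3541 = 8.472.
n = 8.472² + 3 = 71.78 + 3 = 74.8.
Round up.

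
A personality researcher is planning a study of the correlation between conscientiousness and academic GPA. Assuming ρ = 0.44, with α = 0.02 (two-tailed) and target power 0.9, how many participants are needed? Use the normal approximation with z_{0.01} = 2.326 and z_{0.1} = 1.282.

n = 62

Fisher's z: C = ½·ln((1+r)/(1−r)) = ½·ln(2.5714) = 0.4722.
n = ((z_{α/2} + z_β)/C)² + 3.
(2.326 + 1.282) / 0.4722 = 3.608 / 0.4722 = 7.641.
n = 7.641² + 3 = 58.38 + 3 = 61.4.
Round up.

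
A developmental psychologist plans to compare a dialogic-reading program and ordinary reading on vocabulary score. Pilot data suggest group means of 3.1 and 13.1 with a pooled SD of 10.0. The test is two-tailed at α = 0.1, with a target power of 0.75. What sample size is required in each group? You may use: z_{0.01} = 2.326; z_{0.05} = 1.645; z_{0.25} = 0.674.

Cohen's d = |M₁ − M₂| / SD_pooled = |3.1 − 13.1| / 10.0 = 10.0 / 10.0 = 1.000.
For two independent groups with equal n: n = 2·((z_{α/2} + z_β) / d)².
z_{α/2} + z_β = 1.645 + 0.674 = 2.319.
n = 2 × (2.319 / 1.000)² = 2 × 2.319² = 2 × 5.38 = 10.8.
Round up to the next whole participant.

n = 11 per group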